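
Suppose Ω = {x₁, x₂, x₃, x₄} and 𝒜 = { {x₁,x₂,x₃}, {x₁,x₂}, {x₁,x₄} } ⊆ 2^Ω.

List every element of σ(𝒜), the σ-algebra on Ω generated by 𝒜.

σ(𝒜) = { {}, {x₁}, {x₂}, {x₃}, {x₄}, {x₁,x₂}, {x₁,x₃}, {x₁,x₄}, {x₂,x₃}, {x₂,x₄}, {x₃,x₄}, {x₁,x₂,x₃}, {x₁,x₂,x₄}, {x₁,x₃,x₄}, {x₂,x₃,x₄}, Ω }

Check:
Initial family (5 sets): { {}, {x₁,x₂}, {x₁,x₄}, {x₁,x₂,x₃}, Ω }.
Round 1 (4 new):
  {x₄}  = ᶜ of {x₁,x₂,x₃}
  {x₂,x₃}  = ᶜ of {x₁,x₄}
  {x₃,x₄}  = ᶜ of {x₁,x₂}
  {x₁,x₂,x₄}  = {x₁,x₄} ∪ {x₁,x₂}
Round 2: 3 new —
  {x₃}  = ᶜ of {x₁,x₂,x₄}
  {x₁,x₃,x₄}  = {x₃,x₄} ∪ {x₁,x₄}
  {x₂,x₃,x₄}  = {x₃,x₄} ∪ {x₂,x₃}
Round 3. New:
  {x₁}  = ᶜ of {x₂,x₃,x₄}
  {x₂}  = ᶜ of {x₁,x₃,x₄}
Round 4. New:
  {x₁,x₃}  = {x₃} ∪ {x₁}
  {x₂,x₄}  = {x₄} ∪ {x₂}
Round 5: already closed under ᶜ and ∪.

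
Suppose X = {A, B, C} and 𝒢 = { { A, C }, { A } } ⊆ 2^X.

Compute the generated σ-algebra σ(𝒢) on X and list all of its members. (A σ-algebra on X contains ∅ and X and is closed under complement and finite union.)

Initial family (4 sets): { {  }, { A }, { A, C }, X }.
Step 1 (2 new):
  { B }  = complement { A, C }
  { B, C }  = complement { A }
  — 6 sets.
Step 2: +1 →
  { A, B }  = { B } ∪ { A }
  — 7 sets.
Step 3: 1 new —
  { C }  = complement { A, B }
  — 8 sets.
Step 4: no new sets; the family is a σ-algebra.

Hence σ(𝒢) has 8 members: { {  }, { A }, { B }, { C }, { A, B }, { A, C }, { B, C }, X }.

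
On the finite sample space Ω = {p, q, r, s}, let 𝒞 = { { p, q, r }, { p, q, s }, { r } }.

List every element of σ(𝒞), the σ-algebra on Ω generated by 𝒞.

σ(𝒞) = { {  }, { r }, { s }, { p, q }, { r, s }, { p, q, r }, { p, q, s }, Ω }

Working:
Begin from { {  }, { r }, { p, q, r }, { p, q, s }, Ω } (that is, 𝒞 plus ∅ and Ω).
Step 1. New:
  { s }  = complement { p, q, r }
  [6 total]
Step 2 (1 new):
  { r, s }  = { s } ∪ { r }
  [7 total]
Step 3. New:
  { p, q }  = complement { r, s }
  [8 total]
Step 4: closed — nothing new.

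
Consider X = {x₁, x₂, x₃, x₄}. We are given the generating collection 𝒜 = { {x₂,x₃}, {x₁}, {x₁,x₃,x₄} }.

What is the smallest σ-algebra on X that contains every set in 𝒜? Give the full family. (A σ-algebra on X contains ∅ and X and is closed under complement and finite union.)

σ(𝒜) (16 sets): { ∅, {x₁}, {x₂}, {x₃}, {x₄}, {x₁,x₂}, {x₁,x₃}, {x₁,x₄}, {x₂,x₃}, {x₂,x₄}, {x₃,x₄}, {x₁,x₂,x₃}, {x₁,x₂,x₄}, {x₁,x₃,x₄}, {x₂,x₃,x₄}, X }

Derivation:
Begin from { ∅, {x₁}, {x₂,x₃}, {x₁,x₃,x₄}, X } (that is, 𝒜 plus ∅ and X).
Pass 1 adds 4:
  {x₂}  = ᶜ of {x₁,x₃,x₄}
  {x₁,x₄}  = ᶜ of {x₂,x₃}
  {x₁,x₂,x₃}  = {x₂,x₃} ∪ {x₁}
  {x₂,x₃,x₄}  = ᶜ of {x₁}
  |family| = 9
Pass 2: +3 →
  {x₄}  = ᶜ of {x₁,x₂,x₃}
  {x₁,x₂}  = {x₂} ∪ {x₁}
  {x₁,x₂,x₄}  = {x₂} ∪ {x₁,x₄}
  |family| = 12
Pass 3 (3 new):
  {x₃}  = ᶜ of {x₁,x₂,x₄}
  {x₂,x₄}  = {x₄} ∪ {x₂}
  {x₃,x₄}  = ᶜ of {x₁,x₂}
  |family| = 15
Pass 4 adds 1:
  {x₁,x₃}  = ᶜ of {x₂,x₄}
  |family| = 16
Pass 5: no new sets; the family is a σ-algebra.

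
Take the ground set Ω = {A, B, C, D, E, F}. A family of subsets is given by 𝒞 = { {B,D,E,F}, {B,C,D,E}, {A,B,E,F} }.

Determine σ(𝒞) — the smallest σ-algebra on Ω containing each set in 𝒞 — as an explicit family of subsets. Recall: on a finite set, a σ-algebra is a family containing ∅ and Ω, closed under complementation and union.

Start: 𝒞 ∪ {∅, Ω} = { {}, {A,B,E,F}, {B,C,D,E}, {B,D,E,F}, Ω }.
Iteration 1 adds 5:
  {A,C}  = {B,D,E,F}ᶜ
  {A,F}  = {B,C,D,E}ᶜ
  {C,D}  = {A,B,E,F}ᶜ
  {A,B,D,E,F}  = {B,D,E,F} ∪ {A,B,E,F}
  {B,C,D,E,F}  = {B,D,E,F} ∪ {B,C,D,E}
  |family| = 10
Iteration 2: +7 →
  {A}  = {B,C,D,E,F}ᶜ
  {C}  = {A,B,D,E,F}ᶜ
  {A,C,D}  = {C,D} ∪ {A,C}
  {A,C,F}  = {A,F} ∪ {A,C}
  {A,C,D,F}  = {C,D} ∪ {A,F}
  {A,B,C,D,E}  = {B,C,D,E} ∪ {A,C}
  {A,B,C,E,F}  = {A,C} ∪ {A,B,E,F}
  |family| = 17
Iteration 3. New:
  {D}  = {A,B,C,E,F}ᶜ
  {F}  = {A,B,C,D,E}ᶜ
  {B,E}  = {A,C,D,F}ᶜ
  {B,D,E}  = {A,C,F}ᶜ
  {B,E,F}  = {A,C,D}ᶜ
  |family| = 22
Iteration 4: +10 →
  {A,D}  = {A} ∪ {D}
  {C,F}  = {F} ∪ {C}
  {D,F}  = {F} ∪ {D}
  {A,B,E}  = {B,E} ∪ {A}
  {A,D,F}  = {A,F} ∪ {D}
  {B,C,E}  = {B,E} ∪ {C}
  {C,D,F}  = {C,D} ∪ {F}
  {A,B,C,E}  = {B,E} ∪ {A,C}
  {A,B,D,E}  = {A} ∪ {B,D,E}
  {B,C,E,F}  = {B,E,F} ∪ {C}
  |family| = 32
After Iteration 5 the family is unchanged; done.

σ(𝒞) = { {}, {A}, {C}, {D}, {F}, {A,C}, {A,D}, {A,F}, {B,E}, {C,D}, {C,F}, {D,F}, {A,B,E}, {A,C,D}, {A,C,F}, {A,D,F}, {B,C,E}, {B,D,E}, {B,E,F}, {C,D,F}, {A,B,C,E}, {A,B,D,E}, {A,B,E,F}, {A,C,D,F}, {B,C,D,E}, {B,C,E,F}, {B,D,E,F}, {A,B,C,D,E}, {A,B,C,E,F}, {A,B,D,E,F}, {B,C,D,E,F}, Ω }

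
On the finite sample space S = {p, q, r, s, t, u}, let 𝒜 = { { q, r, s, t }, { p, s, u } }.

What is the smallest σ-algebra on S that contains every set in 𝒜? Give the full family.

σ(𝒜) (8 sets): { ∅, { s }, { p, u }, { p, s, u }, { q, r, t }, { q, r, s, t }, { p, q, r, t, u }, S }

Derivation:
Seed the family with 𝒜 together with ∅ and S: { ∅, { p, s, u }, { q, r, s, t }, S }.
Pass 1 (2 new):
  { p, u }  = { q, r, s, t }ᶜ
  { q, r, t }  = { p, s, u }ᶜ
  — 6 sets.
Pass 2: +1 →
  { p, q, r, t, u }  = { q, r, t } ∪ { p, u }
  — 7 sets.
Pass 3 (1 new):
  { s }  = { p, q, r, t, u }ᶜ
  — 8 sets.
Pass 4: closed — nothing new.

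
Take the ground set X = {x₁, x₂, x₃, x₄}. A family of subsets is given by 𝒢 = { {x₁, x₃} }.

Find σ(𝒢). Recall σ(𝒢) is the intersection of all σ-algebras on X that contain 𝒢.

|σ(𝒢)| = 4.  σ(𝒢) = { {}, {x₁, x₃}, {x₂, x₄}, X }

Trace:
Seed the family with 𝒢 together with ∅ and X: { {}, {x₁, x₃}, X }.
Pass 1. New:
  {x₂, x₄}  = X∖{x₁, x₃}
  |family| = 4
Pass 2 adds nothing — fixpoint reached.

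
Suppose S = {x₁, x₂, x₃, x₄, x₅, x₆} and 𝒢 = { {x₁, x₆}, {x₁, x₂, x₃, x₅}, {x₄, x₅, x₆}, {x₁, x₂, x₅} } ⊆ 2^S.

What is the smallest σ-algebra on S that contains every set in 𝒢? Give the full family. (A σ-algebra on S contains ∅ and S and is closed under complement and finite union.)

σ(𝒢) (64 sets): { ∅, {x₁}, {x₂}, {x₃}, {x₄}, {x₅}, {x₆}, {x₁, x₂}, {x₁, x₃}, {x₁, x₄}, {x₁, x₅}, {x₁, x₆}, {x₂, x₃}, {x₂, x₄}, {x₂, x₅}, {x₂, x₆}, {x₃, x₄}, {x₃, x₅}, {x₃, x₆}, {x₄, x₅}, {x₄, x₆}, {x₅, x₆}, {x₁, x₂, x₃}, {x₁, x₂, x₄}, {x₁, x₂, x₅}, {x₁, x₂, x₆}, {x₁, x₃, x₄}, {x₁, x₃, x₅}, {x₁, x₃, x₆}, {x₁, x₄, x₅}, {x₁, x₄, x₆}, {x₁, x₅, x₆}, {x₂, x₃, x₄}, {x₂, x₃, x₅}, {x₂, x₃, x₆}, {x₂, x₄, x₅}, {x₂, x₄, x₆}, {x₂, x₅, x₆}, {x₃, x₄, x₅}, {x₃, x₄, x₆}, {x₃, x₅, x₆}, {x₄, x₅, x₆}, {x₁, x₂, x₃, x₄}, {x₁, x₂, x₃, x₅}, {x₁, x₂, x₃, x₆}, {x₁, x₂, x₄, x₅}, {x₁, x₂, x₄, x₆}, {x₁, x₂, x₅, x₆}, {x₁, x₃, x₄, x₅}, {x₁, x₃, x₄, x₆}, {x₁, x₃, x₅, x₆}, {x₁, x₄, x₅, x₆}, {x₂, x₃, x₄, x₅}, {x₂, x₃, x₄, x₆}, {x₂, x₃, x₅, x₆}, {x₂, x₄, x₅, x₆}, {x₃, x₄, x₅, x₆}, {x₁, x₂, x₃, x₄, x₅}, {x₁, x₂, x₃, x₄, x₆}, {x₁, x₂, x₃, x₅, x₆}, {x₁, x₂, x₄, x₅, x₆}, {x₁, x₃, x₄, x₅, x₆}, {x₂, x₃, x₄, x₅, x₆}, S }

Derivation:
Initial family (6 sets): { ∅, {x₁, x₆}, {x₁, x₂, x₅}, {x₄, x₅, x₆}, {x₁, x₂, x₃, x₅}, S }.
Pass 1: 8 new —
  {x₄, x₆}  = {x₁, x₂, x₃, x₅}ᶜ
  {x₁, x₂, x₃}  = {x₄, x₅, x₆}ᶜ
  {x₃, x₄, x₆}  = {x₁, x₂, x₅}ᶜ
  {x₁, x₂, x₅, x₆}  = {x₁, x₂, x₅} ∪ {x₁, x₆}
  {x₁, x₄, x₅, x₆}  = {x₁, x₆} ∪ {x₄, x₅, x₆}
  {x₂, x₃, x₄, x₅}  = {x₁, x₆}ᶜ
  {x₁, x₂, x₃, x₅, x₆}  = {x₁, x₆} ∪ {x₁, x₂, x₃, x₅}
  {x₁, x₂, x₄, x₅, x₆}  = {x₁, x₂, x₅} ∪ {x₄, x₅, x₆}
  |family| = 14
Pass 2: 12 new —
  {x₃}  = {x₁, x₂, x₄, x₅, x₆}ᶜ
  {x₄}  = {x₁, x₂, x₃, x₅, x₆}ᶜ
  {x₂, x₃}  = {x₁, x₄, x₅, x₆}ᶜ
  {x₃, x₄}  = {x₁, x₂, x₅, x₆}ᶜ
  {x₁, x₄, x₆}  = {x₁, x₆} ∪ {x₄, x₆}
  {x₁, x₂, x₃, x₆}  = {x₁, x₂, x₃} ∪ {x₁, x₆}
  {x₁, x₃, x₄, x₆}  = {x₁, x₆} ∪ {x₃, x₄, x₆}
  {x₃, x₄, x₅, x₆}  = {x₃, x₄, x₆} ∪ {x₄, x₅, x₆}
  {x₁, x₂, x₃, x₄, x₅}  = {x₁, x₂, x₃} ∪ {x₂, x₃, x₄, x₅}
  {x₁, x₂, x₃, x₄, x₆}  = {x₁, x₂, x₃} ∪ {x₃, x₄, x₆}
  {x₁, x₃, x₄, x₅, x₆}  = {x₁, x₄, x₅, x₆} ∪ {x₃, x₄, x₆}
  {x₂, x₃, x₄, x₅, x₆}  = {x₂, x₃, x₄, x₅} ∪ {x₃, x₄, x₆}
  |family| = 26
Pass 3 adds 13:
  {x₁}  = {x₂, x₃, x₄, x₅, x₆}ᶜ
  {x₂}  = {x₁, x₃, x₄, x₅, x₆}ᶜ
  {x₅}  = {x₁, x₂, x₃, x₄, x₆}ᶜ
  {x₆}  = {x₁, x₂, x₃, x₄, x₅}ᶜ
  {x₁, x₂}  = {x₃, x₄, x₅, x₆}ᶜ
  {x₂, x₅}  = {x₁, x₃, x₄, x₆}ᶜ
  {x₄, x₅}  = {x₁, x₂, x₃, x₆}ᶜ
  {x₁, x₃, x₆}  = {x₁, x₆} ∪ {x₃}
  {x₂, x₃, x₄}  = {x₃, x₄} ∪ {x₂, x₃}
  {x₂, x₃, x₅}  = {x₁, x₄, x₆}ᶜ
  {x₁, x₂, x₃, x₄}  = {x₃, x₄} ∪ {x₁, x₂, x₃}
  {x₁, x₂, x₄, x₅}  = {x₁, x₂, x₅} ∪ {x₄}
  {x₂, x₃, x₄, x₆}  = {x₃, x₄, x₆} ∪ {x₂, x₃}
  |family| = 39
Pass 4 (22 new):
  {x₁, x₃}  = {x₃} ∪ {x₁}
  {x₁, x₄}  = {x₄} ∪ {x₁}
  {x₁, x₅}  = {x₂, x₃, x₄, x₆}ᶜ
  {x₂, x₄}  = {x₂} ∪ {x₄}
  {x₂, x₆}  = {x₂} ∪ {x₆}
  {x₃, x₅}  = {x₃} ∪ {x₅}
  {x₃, x₆}  = {x₁, x₂, x₄, x₅}ᶜ
  {x₅, x₆}  = {x₁, x₂, x₃, x₄}ᶜ
  {x₁, x₂, x₄}  = {x₁, x₂} ∪ {x₄}
  {x₁, x₂, x₆}  = {x₁, x₆} ∪ {x₂}
  {x₁, x₃, x₄}  = {x₃, x₄} ∪ {x₁}
  {x₁, x₄, x₅}  = {x₄, x₅} ∪ {x₁}
  {x₁, x₅, x₆}  = {x₂, x₃, x₄}ᶜ
  {x₂, x₃, x₆}  = {x₂, x₃} ∪ {x₆}
  {x₂, x₄, x₅}  = {x₁, x₃, x₆}ᶜ
  {x₂, x₄, x₆}  = {x₂} ∪ {x₄, x₆}
  {x₂, x₅, x₆}  = {x₂, x₅} ∪ {x₆}
  {x₃, x₄, x₅}  = {x₃, x₄} ∪ {x₄, x₅}
  {x₁, x₂, x₄, x₆}  = {x₂} ∪ {x₁, x₄, x₆}
  {x₁, x₃, x₅, x₆}  = {x₁, x₃, x₆} ∪ {x₅}
  {x₂, x₃, x₅, x₆}  = {x₆} ∪ {x₂, x₃, x₅}
  {x₂, x₄, x₅, x₆}  = {x₂} ∪ {x₄, x₅, x₆}
  |family| = 61
Pass 5: 3 new —
  {x₁, x₃, x₅}  = {x₂, x₄, x₆}ᶜ
  {x₃, x₅, x₆}  = {x₁, x₂, x₄}ᶜ
  {x₁, x₃, x₄, x₅}  = {x₂, x₆}ᶜ
  |family| = 64
Pass 6: closed — nothing new.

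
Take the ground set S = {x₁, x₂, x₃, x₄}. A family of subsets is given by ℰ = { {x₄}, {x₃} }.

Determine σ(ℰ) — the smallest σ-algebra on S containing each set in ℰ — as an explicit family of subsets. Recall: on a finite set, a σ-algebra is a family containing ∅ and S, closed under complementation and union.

|σ(ℰ)| = 8.  σ(ℰ) = { {}, {x₃}, {x₄}, {x₁,x₂}, {x₃,x₄}, {x₁,x₂,x₃}, {x₁,x₂,x₄}, S }

Trace:
Take S₀ = ℰ ∪ {∅, S} = { {}, {x₃}, {x₄}, S }.
Iteration 1: +3 →
  {x₃,x₄}  = {x₃} ∪ {x₄}
  {x₁,x₂,x₃}  = S∖{x₄}
  {x₁,x₂,x₄}  = S∖{x₃}
  |family| = 7
Iteration 2 (1 new):
  {x₁,x₂}  = S∖{x₃,x₄}
  |family| = 8
Iteration 3: already closed under ᶜ and ∪.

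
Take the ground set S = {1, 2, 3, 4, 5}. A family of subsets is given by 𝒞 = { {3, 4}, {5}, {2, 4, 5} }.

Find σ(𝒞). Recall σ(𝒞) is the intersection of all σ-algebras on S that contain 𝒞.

Initial family (5 sets): { {}, {5}, {3, 4}, {2, 4, 5}, S }.
Iteration 1: +5 →
  {1, 3}  = complement {2, 4, 5}
  {1, 2, 5}  = complement {3, 4}
  {3, 4, 5}  = {3, 4} ∪ {5}
  {1, 2, 3, 4}  = complement {5}
  {2, 3, 4, 5}  = {3, 4} ∪ {2, 4, 5}
Iteration 2: +7 →
  {1}  = complement {2, 3, 4, 5}
  {1, 2}  = complement {3, 4, 5}
  {1, 3, 4}  = {3, 4} ∪ {1, 3}
  {1, 3, 5}  = {5} ∪ {1, 3}
  {1, 2, 3, 5}  = {1, 2, 5} ∪ {1, 3}
  {1, 2, 4, 5}  = {1, 2, 5} ∪ {2, 4, 5}
  {1, 3, 4, 5}  = {3, 4, 5} ∪ {1, 3}
Iteration 3 (7 new):
  {2}  = complement {1, 3, 4, 5}
  {3}  = complement {1, 2, 4, 5}
  {4}  = complement {1, 2, 3, 5}
  {1, 5}  = {5} ∪ {1}
  {2, 4}  = complement {1, 3, 5}
  {2, 5}  = complement {1, 3, 4}
  {1, 2, 3}  = {1, 2} ∪ {1, 3}
Iteration 4 (8 new):
  {1, 4}  = {4} ∪ {1}
  {2, 3}  = {2} ∪ {3}
  {3, 5}  = {5} ∪ {3}
  {4, 5}  = complement {1, 2, 3}
  {1, 2, 4}  = {1, 2} ∪ {4}
  {1, 4, 5}  = {1, 5} ∪ {4}
  {2, 3, 4}  = complement {1, 5}
  {2, 3, 5}  = {2, 5} ∪ {3}
Iteration 5: no new sets; the family is a σ-algebra.

|σ(𝒞)| = 32.  σ(𝒞) = { {}, {1}, {2}, {3}, {4}, {5}, {1, 2}, {1, 3}, {1, 4}, {1, 5}, {2, 3}, {2, 4}, {2, 5}, {3, 4}, {3, 5}, {4, 5}, {1, 2, 3}, {1, 2, 4}, {1, 2, 5}, {1, 3, 4}, {1, 3, 5}, {1, 4, 5}, {2, 3, 4}, {2, 3, 5}, {2, 4, 5}, {3, 4, 5}, {1, 2, 3, 4}, {1, 2, 3, 5}, {1, 2, 4, 5}, {1, 3, 4, 5}, {2, 3, 4, 5}, S }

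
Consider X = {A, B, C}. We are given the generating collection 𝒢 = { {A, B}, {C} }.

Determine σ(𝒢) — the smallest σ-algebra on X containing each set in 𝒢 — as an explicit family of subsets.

σ(𝒢) = { {}, {C}, {A, B}, X }

Check:
Start: 𝒢 ∪ {∅, X} = { {}, {C}, {A, B}, X }.
Pass 1: stable.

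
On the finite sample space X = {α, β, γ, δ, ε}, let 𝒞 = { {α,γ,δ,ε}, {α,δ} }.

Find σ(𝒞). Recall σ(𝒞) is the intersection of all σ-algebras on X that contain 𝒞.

|σ(𝒞)| = 8.  σ(𝒞) = { ∅, {β}, {α,δ}, {γ,ε}, {α,β,δ}, {β,γ,ε}, {α,γ,δ,ε}, X }

Working:
Start: 𝒞 ∪ {∅, X} = { ∅, {α,δ}, {α,γ,δ,ε}, X }.
Iteration 1. New:
  {β}  = ᶜ of {α,γ,δ,ε}
  {β,γ,ε}  = ᶜ of {α,δ}
  [6 total]
Iteration 2 (1 new):
  {α,β,δ}  = {α,δ} ∪ {β}
  [7 total]
Iteration 3 adds 1:
  {γ,ε}  = ᶜ of {α,β,δ}
  [8 total]
Iteration 4: already closed under ᶜ and ∪.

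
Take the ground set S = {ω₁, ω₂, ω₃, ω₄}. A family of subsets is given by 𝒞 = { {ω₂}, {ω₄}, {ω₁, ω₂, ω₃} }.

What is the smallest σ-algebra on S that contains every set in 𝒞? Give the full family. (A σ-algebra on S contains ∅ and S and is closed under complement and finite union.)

Take S₀ = 𝒞 ∪ {∅, S} = { {}, {ω₂}, {ω₄}, {ω₁, ω₂, ω₃}, S }.
Step 1: +2 →
  {ω₂, ω₄}  = {ω₄} ∪ {ω₂}
  {ω₁, ω₃, ω₄}  = ᶜ of {ω₂}
  (now 7)
Step 2: +1 →
  {ω₁, ω₃}  = ᶜ of {ω₂, ω₄}
  (now 8)
Step 3: stable.

σ(𝒞) = { {}, {ω₂}, {ω₄}, {ω₁, ω₃}, {ω₂, ω₄}, {ω₁, ω₂, ω₃}, {ω₁, ω₃, ω₄}, S }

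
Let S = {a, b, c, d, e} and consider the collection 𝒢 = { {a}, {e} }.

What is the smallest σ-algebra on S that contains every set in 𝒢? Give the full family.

Initial family (4 sets): { {}, {a}, {e}, S }.
Round 1: 3 new —
  {a,e}  = {a} ∪ {e}
  {a,b,c,d}  = S∖{e}
  {b,c,d,e}  = S∖{a}
  [7 total]
Round 2 (1 new):
  {b,c,d}  = S∖{a,e}
  [8 total]
Round 3: stable.

σ(𝒢) = { {}, {a}, {e}, {a,e}, {b,c,d}, {a,b,c,d}, {b,c,d,e}, S }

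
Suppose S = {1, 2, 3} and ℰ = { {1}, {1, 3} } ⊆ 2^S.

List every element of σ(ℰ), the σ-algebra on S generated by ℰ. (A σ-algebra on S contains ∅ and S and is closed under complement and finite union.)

σ(ℰ) (8 sets): { ∅, {1}, {2}, {3}, {1, 2}, {1, 3}, {2, 3}, S }

Derivation:
Initial family (4 sets): { ∅, {1}, {1, 3}, S }.
Step 1: 2 new —
  {2}  = ᶜ of {1, 3}
  {2, 3}  = ᶜ of {1}
Step 2 (1 new):
  {1, 2}  = {2} ∪ {1}
Step 3 (1 new):
  {3}  = ᶜ of {1, 2}
After Step 4 the family is unchanged; done.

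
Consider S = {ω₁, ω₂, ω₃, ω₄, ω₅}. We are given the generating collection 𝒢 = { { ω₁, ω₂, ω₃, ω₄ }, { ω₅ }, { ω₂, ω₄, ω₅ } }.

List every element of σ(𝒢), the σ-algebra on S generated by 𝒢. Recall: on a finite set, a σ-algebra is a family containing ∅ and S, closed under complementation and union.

σ(𝒢) (8 sets): { ∅, { ω₅ }, { ω₁, ω₃ }, { ω₂, ω₄ }, { ω₁, ω₃, ω₅ }, { ω₂, ω₄, ω₅ }, { ω₁, ω₂, ω₃, ω₄ }, S }

Trace:
Begin from { ∅, { ω₅ }, { ω₂, ω₄, ω₅ }, { ω₁, ω₂, ω₃, ω₄ }, S } (that is, 𝒢 plus ∅ and S).
Pass 1. New:
  { ω₁, ω₃ }  = S∖{ ω₂, ω₄, ω₅ }
  (now 6)
Pass 2: 1 new —
  { ω₁, ω₃, ω₅ }  = { ω₁, ω₃ } ∪ { ω₅ }
  (now 7)
Pass 3: 1 new —
  { ω₂, ω₄ }  = S∖{ ω₁, ω₃, ω₅ }
  (now 8)
Pass 4: no new sets; the family is a σ-algebra.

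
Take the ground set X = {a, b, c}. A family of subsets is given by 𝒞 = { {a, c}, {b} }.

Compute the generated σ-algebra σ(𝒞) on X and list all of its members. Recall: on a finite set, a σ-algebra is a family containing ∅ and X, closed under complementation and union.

Take S₀ = 𝒞 ∪ {∅, X} = { {}, {b}, {a, c}, X }.
Pass 1: closed — nothing new.

σ(𝒞) = { {}, {b}, {a, c}, X }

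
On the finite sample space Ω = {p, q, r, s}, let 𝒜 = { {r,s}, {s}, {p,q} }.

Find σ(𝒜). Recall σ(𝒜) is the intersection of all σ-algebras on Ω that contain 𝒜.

Answer: σ(𝒜) = { {}, {r}, {s}, {p,q}, {r,s}, {p,q,r}, {p,q,s}, Ω }

Trace:
Take S₀ = 𝒜 ∪ {∅, Ω} = { {}, {s}, {p,q}, {r,s}, Ω }.
Round 1 adds 2:
  {p,q,r}  = complement {s}
  {p,q,s}  = {p,q} ∪ {s}
Round 2. New:
  {r}  = complement {p,q,s}
Round 3: closed — nothing new.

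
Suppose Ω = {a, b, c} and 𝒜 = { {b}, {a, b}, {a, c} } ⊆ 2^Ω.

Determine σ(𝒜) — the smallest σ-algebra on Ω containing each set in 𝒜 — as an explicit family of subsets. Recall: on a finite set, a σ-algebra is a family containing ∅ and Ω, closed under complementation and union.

Begin from { ∅, {b}, {a, b}, {a, c}, Ω } (that is, 𝒜 plus ∅ and Ω).
Pass 1: 1 new —
  {c}  = ᶜ of {a, b}
  (now 6)
Pass 2 (1 new):
  {b, c}  = {c} ∪ {b}
  (now 7)
Pass 3 adds 1:
  {a}  = ᶜ of {b, c}
  (now 8)
Pass 4 adds nothing — fixpoint reached.

Hence σ(𝒜) has 8 members: { ∅, {a}, {b}, {c}, {a, b}, {a, c}, {b, c}, Ω }.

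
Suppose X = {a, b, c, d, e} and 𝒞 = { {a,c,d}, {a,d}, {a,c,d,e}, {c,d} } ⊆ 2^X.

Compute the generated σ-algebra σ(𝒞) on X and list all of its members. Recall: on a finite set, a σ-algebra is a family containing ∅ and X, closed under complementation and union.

Answer: σ(𝒞) = { {}, {a}, {b}, {c}, {d}, {e}, {a,b}, {a,c}, {a,d}, {a,e}, {b,c}, {b,d}, {b,e}, {c,d}, {c,e}, {d,e}, {a,b,c}, {a,b,d}, {a,b,e}, {a,c,d}, {a,c,e}, {a,d,e}, {b,c,d}, {b,c,e}, {b,d,e}, {c,d,e}, {a,b,c,d}, {a,b,c,e}, {a,b,d,e}, {a,c,d,e}, {b,c,d,e}, X }

Trace:
Seed the family with 𝒞 together with ∅ and X: { {}, {a,d}, {c,d}, {a,c,d}, {a,c,d,e}, X }.
Step 1 (4 new):
  {b}  = {a,c,d,e}ᶜ
  {b,e}  = {a,c,d}ᶜ
  {a,b,e}  = {c,d}ᶜ
  {b,c,e}  = {a,d}ᶜ
  (now 10)
Step 2: 6 new —
  {a,b,d}  = {b} ∪ {a,d}
  {b,c,d}  = {c,d} ∪ {b}
  {a,b,c,d}  = {b} ∪ {a,c,d}
  {a,b,c,e}  = {a,b,e} ∪ {b,c,e}
  {a,b,d,e}  = {b,e} ∪ {a,d}
  {b,c,d,e}  = {b,e} ∪ {c,d}
  (now 16)
Step 3: 6 new —
  {a}  = {b,c,d,e}ᶜ
  {c}  = {a,b,d,e}ᶜ
  {d}  = {a,b,c,e}ᶜ
  {e}  = {a,b,c,d}ᶜ
  {a,e}  = {b,c,d}ᶜ
  {c,e}  = {a,b,d}ᶜ
  (now 22)
Step 4. New:
  {a,b}  = {b} ∪ {a}
  {a,c}  = {c} ∪ {a}
  {b,c}  = {b} ∪ {c}
  {b,d}  = {b} ∪ {d}
  {d,e}  = {e} ∪ {d}
  {a,c,e}  = {c} ∪ {a,e}
  {a,d,e}  = {e} ∪ {a,d}
  {b,d,e}  = {b,e} ∪ {d}
  {c,d,e}  = {c,d} ∪ {e}
  (now 31)
Step 5. New:
  {a,b,c}  = {d,e}ᶜ
  (now 32)
Step 6: closed — nothing new.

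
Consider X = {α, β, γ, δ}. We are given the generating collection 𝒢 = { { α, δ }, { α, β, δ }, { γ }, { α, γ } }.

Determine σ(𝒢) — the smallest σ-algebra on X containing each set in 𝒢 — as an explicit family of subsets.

Start: 𝒢 ∪ {∅, X} = { {}, { γ }, { α, γ }, { α, δ }, { α, β, δ }, X }.
Step 1. New:
  { β, γ }  = complement { α, δ }
  { β, δ }  = complement { α, γ }
  { α, γ, δ }  = { γ } ∪ { α, δ }
  (now 9)
Step 2: 3 new —
  { β }  = complement { α, γ, δ }
  { α, β, γ }  = { β, γ } ∪ { α, γ }
  { β, γ, δ }  = { γ } ∪ { β, δ }
  (now 12)
Step 3 adds 2:
  { α }  = complement { β, γ, δ }
  { δ }  = complement { α, β, γ }
  (now 14)
Step 4: 2 new —
  { α, β }  = { β } ∪ { α }
  { γ, δ }  = { γ } ∪ { δ }
  (now 16)
Step 5: no new sets; the family is a σ-algebra.

|σ(𝒢)| = 16.  σ(𝒢) = { {}, { α }, { β }, { γ }, { δ }, { α, β }, { α, γ }, { α, δ }, { β, γ }, { β, δ }, { γ, δ }, { α, β, γ }, { α, β, δ }, { α, γ, δ }, { β, γ, δ }, X }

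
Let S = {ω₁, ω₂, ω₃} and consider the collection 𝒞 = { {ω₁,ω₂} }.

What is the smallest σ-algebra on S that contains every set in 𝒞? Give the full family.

Take S₀ = 𝒞 ∪ {∅, S} = { ∅, {ω₁,ω₂}, S }.
Iteration 1. New:
  {ω₃}  = ᶜ of {ω₁,ω₂}
  [4 total]
Iteration 2: stable.

|σ(𝒞)| = 4.  σ(𝒞) = { ∅, {ω₃}, {ω₁,ω₂}, S }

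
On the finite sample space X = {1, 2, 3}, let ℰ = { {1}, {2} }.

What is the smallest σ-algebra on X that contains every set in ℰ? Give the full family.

Begin from { {}, {1}, {2}, X } (that is, ℰ plus ∅ and X).
Step 1 (3 new):
  {1,2}  = {1} ∪ {2}
  {1,3}  = complement {2}
  {2,3}  = complement {1}
  (now 7)
Step 2: +1 →
  {3}  = complement {1,2}
  (now 8)
After Step 3 the family is unchanged; done.

Hence σ(ℰ) has 8 members: { {}, {1}, {2}, {3}, {1,2}, {1,3}, {2,3}, X }.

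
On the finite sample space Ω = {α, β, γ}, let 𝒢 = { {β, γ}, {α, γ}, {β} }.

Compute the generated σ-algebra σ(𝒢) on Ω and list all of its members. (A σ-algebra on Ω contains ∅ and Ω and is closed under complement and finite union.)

|σ(𝒢)| = 8.  σ(𝒢) = { ∅, {α}, {β}, {γ}, {α, β}, {α, γ}, {β, γ}, Ω }

Check:
Take S₀ = 𝒢 ∪ {∅, Ω} = { ∅, {β}, {α, γ}, {β, γ}, Ω }.
Iteration 1 (1 new):
  {α}  = ᶜ of {β, γ}
  |family| = 6
Iteration 2 (1 new):
  {α, β}  = {β} ∪ {α}
  |family| = 7
Iteration 3: 1 new —
  {γ}  = ᶜ of {α, β}
  |family| = 8
Iteration 4: no new sets; the family is a σ-algebra.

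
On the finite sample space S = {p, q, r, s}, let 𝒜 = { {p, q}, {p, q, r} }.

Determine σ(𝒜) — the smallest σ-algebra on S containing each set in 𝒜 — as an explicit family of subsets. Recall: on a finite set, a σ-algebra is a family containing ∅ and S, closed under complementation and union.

σ(𝒜) = { {}, {r}, {s}, {p, q}, {r, s}, {p, q, r}, {p, q, s}, S }

Check:
Seed the family with 𝒜 together with ∅ and S: { {}, {p, q}, {p, q, r}, S }.
Round 1. New:
  {s}  = complement {p, q, r}
  {r, s}  = complement {p, q}
  (now 6)
Round 2: 1 new —
  {p, q, s}  = {p, q} ∪ {s}
  (now 7)
Round 3. New:
  {r}  = complement {p, q, s}
  (now 8)
After Round 4 the family is unchanged; done.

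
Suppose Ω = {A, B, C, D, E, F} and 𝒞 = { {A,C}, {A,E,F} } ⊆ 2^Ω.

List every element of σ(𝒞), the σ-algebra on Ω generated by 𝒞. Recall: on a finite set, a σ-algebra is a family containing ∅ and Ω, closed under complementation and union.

|σ(𝒞)| = 16.  σ(𝒞) = { {}, {A}, {C}, {A,C}, {B,D}, {E,F}, {A,B,D}, {A,E,F}, {B,C,D}, {C,E,F}, {A,B,C,D}, {A,C,E,F}, {B,D,E,F}, {A,B,D,E,F}, {B,C,D,E,F}, Ω }

Check:
Initial family (4 sets): { {}, {A,C}, {A,E,F}, Ω }.
Iteration 1. New:
  {B,C,D}  = complement {A,E,F}
  {A,C,E,F}  = {A,C} ∪ {A,E,F}
  {B,D,E,F}  = complement {A,C}
  [7 total]
Iteration 2: 4 new —
  {B,D}  = complement {A,C,E,F}
  {A,B,C,D}  = {B,C,D} ∪ {A,C}
  {A,B,D,E,F}  = {B,D,E,F} ∪ {A,E,F}
  {B,C,D,E,F}  = {B,D,E,F} ∪ {B,C,D}
  [11 total]
Iteration 3 (3 new):
  {A}  = complement {B,C,D,E,F}
  {C}  = complement {A,B,D,E,F}
  {E,F}  = complement {A,B,C,D}
  [14 total]
Iteration 4 adds 2:
  {A,B,D}  = {B,D} ∪ {A}
  {C,E,F}  = {C} ∪ {E,F}
  [16 total]
After Iteration 5 the family is unchanged; done.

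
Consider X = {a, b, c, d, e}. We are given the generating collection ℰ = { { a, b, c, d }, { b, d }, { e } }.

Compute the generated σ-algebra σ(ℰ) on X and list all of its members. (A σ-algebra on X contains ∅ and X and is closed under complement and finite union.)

|σ(ℰ)| = 8.  σ(ℰ) = { {  }, { e }, { a, c }, { b, d }, { a, c, e }, { b, d, e }, { a, b, c, d }, X }

Check:
Initial family (5 sets): { {  }, { e }, { b, d }, { a, b, c, d }, X }.
Iteration 1. New:
  { a, c, e }  = complement { b, d }
  { b, d, e }  = { b, d } ∪ { e }
  (now 7)
Iteration 2 (1 new):
  { a, c }  = complement { b, d, e }
  (now 8)
Iteration 3: stable.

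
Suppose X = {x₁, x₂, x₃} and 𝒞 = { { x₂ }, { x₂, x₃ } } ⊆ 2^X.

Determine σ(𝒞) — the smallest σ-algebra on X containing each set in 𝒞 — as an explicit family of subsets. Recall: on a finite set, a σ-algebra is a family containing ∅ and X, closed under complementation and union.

Answer: σ(𝒞) = { {  }, { x₁ }, { x₂ }, { x₃ }, { x₁, x₂ }, { x₁, x₃ }, { x₂, x₃ }, X }

Check:
Take S₀ = 𝒞 ∪ {∅, X} = { {  }, { x₂ }, { x₂, x₃ }, X }.
Round 1 adds 2:
  { x₁ }  = X∖{ x₂, x₃ }
  { x₁, x₃ }  = X∖{ x₂ }
  |family| = 6
Round 2: +1 →
  { x₁, x₂ }  = { x₂ } ∪ { x₁ }
  |family| = 7
Round 3: 1 new —
  { x₃ }  = X∖{ x₁, x₂ }
  |family| = 8
Round 4: no new sets; the family is a σ-algebra.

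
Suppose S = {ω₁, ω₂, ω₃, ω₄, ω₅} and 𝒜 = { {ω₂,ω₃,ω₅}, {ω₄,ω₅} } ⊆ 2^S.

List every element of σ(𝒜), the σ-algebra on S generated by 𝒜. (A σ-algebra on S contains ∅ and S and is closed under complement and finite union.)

Start: 𝒜 ∪ {∅, S} = { {}, {ω₄,ω₅}, {ω₂,ω₃,ω₅}, S }.
Step 1: 3 new —
  {ω₁,ω₄}  = complement {ω₂,ω₃,ω₅}
  {ω₁,ω₂,ω₃}  = complement {ω₄,ω₅}
  {ω₂,ω₃,ω₄,ω₅}  = {ω₄,ω₅} ∪ {ω₂,ω₃,ω₅}
  [7 total]
Step 2: 4 new —
  {ω₁}  = complement {ω₂,ω₃,ω₄,ω₅}
  {ω₁,ω₄,ω₅}  = {ω₄,ω₅} ∪ {ω₁,ω₄}
  {ω₁,ω₂,ω₃,ω₄}  = {ω₁,ω₂,ω₃} ∪ {ω₁,ω₄}
  {ω₁,ω₂,ω₃,ω₅}  = {ω₂,ω₃,ω₅} ∪ {ω₁,ω₂,ω₃}
  [11 total]
Step 3. New:
  {ω₄}  = complement {ω₁,ω₂,ω₃,ω₅}
  {ω₅}  = complement {ω₁,ω₂,ω₃,ω₄}
  {ω₂,ω₃}  = complement {ω₁,ω₄,ω₅}
  [14 total]
Step 4 adds 2:
  {ω₁,ω₅}  = {ω₅} ∪ {ω₁}
  {ω₂,ω₃,ω₄}  = {ω₂,ω₃} ∪ {ω₄}
  [16 total]
Step 5: closed — nothing new.

σ(𝒜) = { {}, {ω₁}, {ω₄}, {ω₅}, {ω₁,ω₄}, {ω₁,ω₅}, {ω₂,ω₃}, {ω₄,ω₅}, {ω₁,ω₂,ω₃}, {ω₁,ω₄,ω₅}, {ω₂,ω₃,ω₄}, {ω₂,ω₃,ω₅}, {ω₁,ω₂,ω₃,ω₄}, {ω₁,ω₂,ω₃,ω₅}, {ω₂,ω₃,ω₄,ω₅}, S }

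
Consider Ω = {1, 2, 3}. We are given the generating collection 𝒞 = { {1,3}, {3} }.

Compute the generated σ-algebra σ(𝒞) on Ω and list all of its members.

Answer: σ(𝒞) = { ∅, {1}, {2}, {3}, {1,2}, {1,3}, {2,3}, Ω }

Derivation:
Initial family (4 sets): { ∅, {3}, {1,3}, Ω }.
Iteration 1. New:
  {2}  = {1,3}ᶜ
  {1,2}  = {3}ᶜ
  |family| = 6
Iteration 2: 1 new —
  {2,3}  = {3} ∪ {2}
  |family| = 7
Iteration 3 adds 1:
  {1}  = {2,3}ᶜ
  |family| = 8
Iteration 4: stable.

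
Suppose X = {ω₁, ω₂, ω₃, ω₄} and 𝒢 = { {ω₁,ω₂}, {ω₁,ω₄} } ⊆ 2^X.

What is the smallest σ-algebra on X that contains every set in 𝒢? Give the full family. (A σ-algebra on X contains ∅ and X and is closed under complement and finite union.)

|σ(𝒢)| = 16.  σ(𝒢) = { {}, {ω₁}, {ω₂}, {ω₃}, {ω₄}, {ω₁,ω₂}, {ω₁,ω₃}, {ω₁,ω₄}, {ω₂,ω₃}, {ω₂,ω₄}, {ω₃,ω₄}, {ω₁,ω₂,ω₃}, {ω₁,ω₂,ω₄}, {ω₁,ω₃,ω₄}, {ω₂,ω₃,ω₄}, X }

Trace:
Initial family (4 sets): { {}, {ω₁,ω₂}, {ω₁,ω₄}, X }.
Pass 1. New:
  {ω₂,ω₃}  = ᶜ of {ω₁,ω₄}
  {ω₃,ω₄}  = ᶜ of {ω₁,ω₂}
  {ω₁,ω₂,ω₄}  = {ω₁,ω₂} ∪ {ω₁,ω₄}
  [7 total]
Pass 2. New:
  {ω₃}  = ᶜ of {ω₁,ω₂,ω₄}
  {ω₁,ω₂,ω₃}  = {ω₂,ω₃} ∪ {ω₁,ω₂}
  {ω₁,ω₃,ω₄}  = {ω₃,ω₄} ∪ {ω₁,ω₄}
  {ω₂,ω₃,ω₄}  = {ω₃,ω₄} ∪ {ω₂,ω₃}
  [11 total]
Pass 3: 3 new —
  {ω₁}  = ᶜ of {ω₂,ω₃,ω₄}
  {ω₂}  = ᶜ of {ω₁,ω₃,ω₄}
  {ω₄}  = ᶜ of {ω₁,ω₂,ω₃}
  [14 total]
Pass 4. New:
  {ω₁,ω₃}  = {ω₃} ∪ {ω₁}
  {ω₂,ω₄}  = {ω₄} ∪ {ω₂}
  [16 total]
Pass 5: stable.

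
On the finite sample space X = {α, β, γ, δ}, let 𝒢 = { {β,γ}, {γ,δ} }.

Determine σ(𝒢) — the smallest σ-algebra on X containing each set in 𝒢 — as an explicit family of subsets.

|σ(𝒢)| = 16.  σ(𝒢) = { {}, {α}, {β}, {γ}, {δ}, {α,β}, {α,γ}, {α,δ}, {β,γ}, {β,δ}, {γ,δ}, {α,β,γ}, {α,β,δ}, {α,γ,δ}, {β,γ,δ}, X }

Working:
Begin from { {}, {β,γ}, {γ,δ}, X } (that is, 𝒢 plus ∅ and X).
Iteration 1: 3 new —
  {α,β}  = {γ,δ}ᶜ
  {α,δ}  = {β,γ}ᶜ
  {β,γ,δ}  = {γ,δ} ∪ {β,γ}
  — 7 sets.
Iteration 2: 4 new —
  {α}  = {β,γ,δ}ᶜ
  {α,β,γ}  = {β,γ} ∪ {α,β}
  {α,β,δ}  = {α,δ} ∪ {α,β}
  {α,γ,δ}  = {γ,δ} ∪ {α,δ}
  — 11 sets.
Iteration 3 (3 new):
  {β}  = {α,γ,δ}ᶜ
  {γ}  = {α,β,δ}ᶜ
  {δ}  = {α,β,γ}ᶜ
  — 14 sets.
Iteration 4 adds 2:
  {α,γ}  = {γ} ∪ {α}
  {β,δ}  = {δ} ∪ {β}
  — 16 sets.
After Iteration 5 the family is unchanged; done.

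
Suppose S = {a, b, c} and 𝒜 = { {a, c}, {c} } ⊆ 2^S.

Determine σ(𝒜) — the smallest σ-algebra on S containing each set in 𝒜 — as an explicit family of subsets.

Seed the family with 𝒜 together with ∅ and S: { {}, {c}, {a, c}, S }.
Iteration 1: 2 new —
  {b}  = {a, c}ᶜ
  {a, b}  = {c}ᶜ
  — 6 sets.
Iteration 2 (1 new):
  {b, c}  = {c} ∪ {b}
  — 7 sets.
Iteration 3: +1 →
  {a}  = {b, c}ᶜ
  — 8 sets.
Iteration 4: no new sets; the family is a σ-algebra.

|σ(𝒜)| = 8.  σ(𝒜) = { {}, {a}, {b}, {c}, {a, b}, {a, c}, {b, c}, S }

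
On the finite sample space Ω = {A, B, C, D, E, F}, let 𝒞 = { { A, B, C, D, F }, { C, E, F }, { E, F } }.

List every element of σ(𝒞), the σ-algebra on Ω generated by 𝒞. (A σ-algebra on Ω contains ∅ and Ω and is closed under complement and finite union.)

Begin from { {  }, { E, F }, { C, E, F }, { A, B, C, D, F }, Ω } (that is, 𝒞 plus ∅ and Ω).
Iteration 1 adds 3:
  { E }  = complement { A, B, C, D, F }
  { A, B, D }  = complement { C, E, F }
  { A, B, C, D }  = complement { E, F }
  (now 8)
Iteration 2: +3 →
  { A, B, D, E }  = { A, B, D } ∪ { E }
  { A, B, C, D, E }  = { A, B, C, D } ∪ { E }
  { A, B, D, E, F }  = { E, F } ∪ { A, B, D }
  (now 11)
Iteration 3. New:
  { C }  = complement { A, B, D, E, F }
  { F }  = complement { A, B, C, D, E }
  { C, F }  = complement { A, B, D, E }
  (now 14)
Iteration 4 adds 2:
  { C, E }  = { C } ∪ { E }
  { A, B, D, F }  = { A, B, D } ∪ { F }
  (now 16)
Iteration 5: no new sets; the family is a σ-algebra.

Therefore σ(𝒞) = { {  }, { C }, { E }, { F }, { C, E }, { C, F }, { E, F }, { A, B, D }, { C, E, F }, { A, B, C, D }, { A, B, D, E }, { A, B, D, F }, { A, B, C, D, E }, { A, B, C, D, F }, { A, B, D, E, F }, Ω } (|σ(𝒞)| = 16).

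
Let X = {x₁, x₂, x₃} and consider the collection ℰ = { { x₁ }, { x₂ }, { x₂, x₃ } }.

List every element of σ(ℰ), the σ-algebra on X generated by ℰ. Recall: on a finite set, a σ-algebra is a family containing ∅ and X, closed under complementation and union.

σ(ℰ) = { ∅, { x₁ }, { x₂ }, { x₃ }, { x₁, x₂ }, { x₁, x₃ }, { x₂, x₃ }, X }

Derivation:
Seed the family with ℰ together with ∅ and X: { ∅, { x₁ }, { x₂ }, { x₂, x₃ }, X }.
Step 1: +2 →
  { x₁, x₂ }  = { x₂ } ∪ { x₁ }
  { x₁, x₃ }  = { x₂ }ᶜ
  [7 total]
Step 2 (1 new):
  { x₃ }  = { x₁, x₂ }ᶜ
  [8 total]
Step 3: already closed under ᶜ and ∪.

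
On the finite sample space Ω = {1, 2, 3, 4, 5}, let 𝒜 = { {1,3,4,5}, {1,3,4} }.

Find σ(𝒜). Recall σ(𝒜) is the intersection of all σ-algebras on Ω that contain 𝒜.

σ(𝒜) = { {}, {2}, {5}, {2,5}, {1,3,4}, {1,2,3,4}, {1,3,4,5}, Ω }

Working:
Start: 𝒜 ∪ {∅, Ω} = { {}, {1,3,4}, {1,3,4,5}, Ω }.
Iteration 1. New:
  {2}  = ᶜ of {1,3,4,5}
  {2,5}  = ᶜ of {1,3,4}
  |family| = 6
Iteration 2 adds 1:
  {1,2,3,4}  = {1,3,4} ∪ {2}
  |family| = 7
Iteration 3. New:
  {5}  = ᶜ of {1,2,3,4}
  |family| = 8
After Iteration 4 the family is unchanged; done.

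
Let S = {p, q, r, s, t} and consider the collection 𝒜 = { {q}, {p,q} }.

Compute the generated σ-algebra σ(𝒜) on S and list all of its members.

Seed the family with 𝒜 together with ∅ and S: { {}, {q}, {p,q}, S }.
Step 1. New:
  {r,s,t}  = complement {p,q}
  {p,r,s,t}  = complement {q}
  — 6 sets.
Step 2: +1 →
  {q,r,s,t}  = {r,s,t} ∪ {q}
  — 7 sets.
Step 3. New:
  {p}  = complement {q,r,s,t}
  — 8 sets.
Step 4: stable.

|σ(𝒜)| = 8.  σ(𝒜) = { {}, {p}, {q}, {p,q}, {r,s,t}, {p,r,s,t}, {q,r,s,t}, S }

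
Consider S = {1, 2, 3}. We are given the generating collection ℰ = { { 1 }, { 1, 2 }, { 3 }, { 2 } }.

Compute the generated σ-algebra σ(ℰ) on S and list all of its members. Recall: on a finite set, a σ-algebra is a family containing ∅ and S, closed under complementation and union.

|σ(ℰ)| = 8.  σ(ℰ) = { ∅, { 1 }, { 2 }, { 3 }, { 1, 2 }, { 1, 3 }, { 2, 3 }, S }

Trace:
Begin from { ∅, { 1 }, { 2 }, { 3 }, { 1, 2 }, S } (that is, ℰ plus ∅ and S).
Round 1: +2 →
  { 1, 3 }  = S∖{ 2 }
  { 2, 3 }  = S∖{ 1 }
  [8 total]
Round 2: already closed under ᶜ and ∪.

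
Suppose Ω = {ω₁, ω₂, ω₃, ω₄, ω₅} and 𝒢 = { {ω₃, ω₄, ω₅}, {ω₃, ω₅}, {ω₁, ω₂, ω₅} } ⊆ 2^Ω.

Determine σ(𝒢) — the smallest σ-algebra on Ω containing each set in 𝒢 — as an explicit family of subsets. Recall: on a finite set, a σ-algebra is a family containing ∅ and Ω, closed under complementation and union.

Take S₀ = 𝒢 ∪ {∅, Ω} = { {}, {ω₃, ω₅}, {ω₁, ω₂, ω₅}, {ω₃, ω₄, ω₅}, Ω }.
Iteration 1: 4 new —
  {ω₁, ω₂}  = ᶜ of {ω₃, ω₄, ω₅}
  {ω₃, ω₄}  = ᶜ of {ω₁, ω₂, ω₅}
  {ω₁, ω₂, ω₄}  = ᶜ of {ω₃, ω₅}
  {ω₁, ω₂, ω₃, ω₅}  = {ω₁, ω₂, ω₅} ∪ {ω₃, ω₅}
  (now 9)
Iteration 2. New:
  {ω₄}  = ᶜ of {ω₁, ω₂, ω₃, ω₅}
  {ω₁, ω₂, ω₃, ω₄}  = {ω₃, ω₄} ∪ {ω₁, ω₂}
  {ω₁, ω₂, ω₄, ω₅}  = {ω₁, ω₂, ω₄} ∪ {ω₁, ω₂, ω₅}
  (now 12)
Iteration 3 adds 2:
  {ω₃}  = ᶜ of {ω₁, ω₂, ω₄, ω₅}
  {ω₅}  = ᶜ of {ω₁, ω₂, ω₃, ω₄}
  (now 14)
Iteration 4: 2 new —
  {ω₄, ω₅}  = {ω₄} ∪ {ω₅}
  {ω₁, ω₂, ω₃}  = {ω₃} ∪ {ω₁, ω₂}
  (now 16)
Iteration 5: already closed under ᶜ and ∪.

Hence σ(𝒢) has 16 members: { {}, {ω₃}, {ω₄}, {ω₅}, {ω₁, ω₂}, {ω₃, ω₄}, {ω₃, ω₅}, {ω₄, ω₅}, {ω₁, ω₂, ω₃}, {ω₁, ω₂, ω₄}, {ω₁, ω₂, ω₅}, {ω₃, ω₄, ω₅}, {ω₁, ω₂, ω₃, ω₄}, {ω₁, ω₂, ω₃, ω₅}, {ω₁, ω₂, ω₄, ω₅}, Ω }.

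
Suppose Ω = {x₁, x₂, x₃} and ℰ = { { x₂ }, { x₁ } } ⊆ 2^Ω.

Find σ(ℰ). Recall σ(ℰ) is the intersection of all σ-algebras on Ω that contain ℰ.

Start: ℰ ∪ {∅, Ω} = { {}, { x₁ }, { x₂ }, Ω }.
Pass 1 adds 3:
  { x₁, x₂ }  = { x₂ } ∪ { x₁ }
  { x₁, x₃ }  = complement { x₂ }
  { x₂, x₃ }  = complement { x₁ }
Pass 2 (1 new):
  { x₃ }  = complement { x₁, x₂ }
Pass 3 adds nothing — fixpoint reached.

σ(ℰ) = { {}, { x₁ }, { x₂ }, { x₃ }, { x₁, x₂ }, { x₁, x₃ }, { x₂, x₃ }, Ω }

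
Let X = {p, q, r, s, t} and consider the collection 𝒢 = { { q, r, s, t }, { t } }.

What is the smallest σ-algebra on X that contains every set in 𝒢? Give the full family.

σ(𝒢) (8 sets): { ∅, { p }, { t }, { p, t }, { q, r, s }, { p, q, r, s }, { q, r, s, t }, X }

Working:
Start: 𝒢 ∪ {∅, X} = { ∅, { t }, { q, r, s, t }, X }.
Iteration 1 (2 new):
  { p }  = { q, r, s, t }ᶜ
  { p, q, r, s }  = { t }ᶜ
  [6 total]
Iteration 2 (1 new):
  { p, t }  = { t } ∪ { p }
  [7 total]
Iteration 3 adds 1:
  { q, r, s }  = { p, t }ᶜ
  [8 total]
Iteration 4: no new sets; the family is a σ-algebra.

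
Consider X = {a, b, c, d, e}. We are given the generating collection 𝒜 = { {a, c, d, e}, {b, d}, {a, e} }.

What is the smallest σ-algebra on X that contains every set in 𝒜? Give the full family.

Seed the family with 𝒜 together with ∅ and X: { ∅, {a, e}, {b, d}, {a, c, d, e}, X }.
Step 1. New:
  {b}  = complement {a, c, d, e}
  {a, c, e}  = complement {b, d}
  {b, c, d}  = complement {a, e}
  {a, b, d, e}  = {a, e} ∪ {b, d}
  (now 9)
Step 2 (3 new):
  {c}  = complement {a, b, d, e}
  {a, b, e}  = {b} ∪ {a, e}
  {a, b, c, e}  = {a, c, e} ∪ {b}
  (now 12)
Step 3. New:
  {d}  = complement {a, b, c, e}
  {b, c}  = {c} ∪ {b}
  {c, d}  = complement {a, b, e}
  (now 15)
Step 4: 1 new —
  {a, d, e}  = complement {b, c}
  (now 16)
Step 5: already closed under ᶜ and ∪.

Hence σ(𝒜) has 16 members: { ∅, {b}, {c}, {d}, {a, e}, {b, c}, {b, d}, {c, d}, {a, b, e}, {a, c, e}, {a, d, e}, {b, c, d}, {a, b, c, e}, {a, b, d, e}, {a, c, d, e}, X }.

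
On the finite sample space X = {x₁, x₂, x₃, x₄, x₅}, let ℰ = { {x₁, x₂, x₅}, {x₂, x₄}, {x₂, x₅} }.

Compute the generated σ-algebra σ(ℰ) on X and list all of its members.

σ(ℰ) = { ∅, {x₁}, {x₂}, {x₃}, {x₄}, {x₅}, {x₁, x₂}, {x₁, x₃}, {x₁, x₄}, {x₁, x₅}, {x₂, x₃}, {x₂, x₄}, {x₂, x₅}, {x₃, x₄}, {x₃, x₅}, {x₄, x₅}, {x₁, x₂, x₃}, {x₁, x₂, x₄}, {x₁, x₂, x₅}, {x₁, x₃, x₄}, {x₁, x₃, x₅}, {x₁, x₄, x₅}, {x₂, x₃, x₄}, {x₂, x₃, x₅}, {x₂, x₄, x₅}, {x₃, x₄, x₅}, {x₁, x₂, x₃, x₄}, {x₁, x₂, x₃, x₅}, {x₁, x₂, x₄, x₅}, {x₁, x₃, x₄, x₅}, {x₂, x₃, x₄, x₅}, X }

Derivation:
Initial family (5 sets): { ∅, {x₂, x₄}, {x₂, x₅}, {x₁, x₂, x₅}, X }.
Step 1: 5 new —
  {x₃, x₄}  = {x₁, x₂, x₅}ᶜ
  {x₁, x₃, x₄}  = {x₂, x₅}ᶜ
  {x₁, x₃, x₅}  = {x₂, x₄}ᶜ
  {x₂, x₄, x₅}  = {x₂, x₅} ∪ {x₂, x₄}
  {x₁, x₂, x₄, x₅}  = {x₁, x₂, x₅} ∪ {x₂, x₄}
Step 2. New:
  {x₃}  = {x₁, x₂, x₄, x₅}ᶜ
  {x₁, x₃}  = {x₂, x₄, x₅}ᶜ
  {x₂, x₃, x₄}  = {x₃, x₄} ∪ {x₂, x₄}
  {x₁, x₂, x₃, x₄}  = {x₁, x₃, x₄} ∪ {x₂, x₄}
  {x₁, x₂, x₃, x₅}  = {x₂, x₅} ∪ {x₁, x₃, x₅}
  {x₁, x₃, x₄, x₅}  = {x₃, x₄} ∪ {x₁, x₃, x₅}
  {x₂, x₃, x₄, x₅}  = {x₂, x₅} ∪ {x₃, x₄}
Step 3: +6 →
  {x₁}  = {x₂, x₃, x₄, x₅}ᶜ
  {x₂}  = {x₁, x₃, x₄, x₅}ᶜ
  {x₄}  = {x₁, x₂, x₃, x₅}ᶜ
  {x₅}  = {x₁, x₂, x₃, x₄}ᶜ
  {x₁, x₅}  = {x₂, x₃, x₄}ᶜ
  {x₂, x₃, x₅}  = {x₃} ∪ {x₂, x₅}
Step 4. New:
  {x₁, x₂}  = {x₂} ∪ {x₁}
  {x₁, x₄}  = {x₂, x₃, x₅}ᶜ
  {x₂, x₃}  = {x₂} ∪ {x₃}
  {x₃, x₅}  = {x₅} ∪ {x₃}
  {x₄, x₅}  = {x₅} ∪ {x₄}
  {x₁, x₂, x₃}  = {x₂} ∪ {x₁, x₃}
  {x₁, x₂, x₄}  = {x₂, x₄} ∪ {x₁}
  {x₁, x₄, x₅}  = {x₁, x₅} ∪ {x₄}
  {x₃, x₄, x₅}  = {x₃, x₄} ∪ {x₅}
After Step 5 the family is unchanged; done.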